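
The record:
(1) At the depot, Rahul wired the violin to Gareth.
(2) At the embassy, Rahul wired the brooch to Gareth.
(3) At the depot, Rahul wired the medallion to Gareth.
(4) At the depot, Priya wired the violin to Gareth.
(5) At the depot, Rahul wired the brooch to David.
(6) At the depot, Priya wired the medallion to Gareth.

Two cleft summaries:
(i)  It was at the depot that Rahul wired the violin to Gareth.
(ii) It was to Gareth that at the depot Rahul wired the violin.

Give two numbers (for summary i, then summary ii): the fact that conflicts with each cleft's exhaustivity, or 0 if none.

Summary (i) focuses "at the depot" (the setting); background Rahul as agent and the violin as thing and Gareth as recipient. No fact matches that background with a different setting, so 0.
Summary (ii) focuses "Gareth" (the recipient); background Rahul as agent and the violin as thing and at the depot as setting. No fact matches that background with a different recipient, so 0.

0, 0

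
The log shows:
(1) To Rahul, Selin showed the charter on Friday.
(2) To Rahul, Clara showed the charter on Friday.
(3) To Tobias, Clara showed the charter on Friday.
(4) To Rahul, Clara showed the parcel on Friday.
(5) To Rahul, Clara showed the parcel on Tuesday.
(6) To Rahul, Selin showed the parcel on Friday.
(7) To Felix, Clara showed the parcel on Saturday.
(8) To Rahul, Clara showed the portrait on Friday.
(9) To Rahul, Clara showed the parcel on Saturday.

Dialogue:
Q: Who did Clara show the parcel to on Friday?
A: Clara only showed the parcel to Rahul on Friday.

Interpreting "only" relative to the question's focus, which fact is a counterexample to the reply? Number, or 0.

The question "Who did ... to ...?" targets the recipient, so in the reply the focus falls on "Rahul".
"Only" then excludes alternative recipients while the background — agent = Clara, thing = the parcel, setting = on Friday — is held fixed.
No listed fact shares that background with another recipient. Nothing contradicts the reply.
(Fact (5) would refute a reading with focus on the setting — but that is not what the question asks.)

0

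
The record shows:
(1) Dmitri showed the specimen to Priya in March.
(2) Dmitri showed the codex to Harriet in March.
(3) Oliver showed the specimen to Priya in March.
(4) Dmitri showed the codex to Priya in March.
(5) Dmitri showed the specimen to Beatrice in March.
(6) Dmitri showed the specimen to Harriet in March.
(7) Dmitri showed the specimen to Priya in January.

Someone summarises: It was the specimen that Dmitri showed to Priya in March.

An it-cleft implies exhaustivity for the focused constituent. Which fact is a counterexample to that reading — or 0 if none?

4

The cleft puts "the specimen" in focus and presupposes the open proposition with same agent, recipient, setting (Dmitri / Priya / in March).
The exhaustive reading says no other thing fits that background.
But fact (4) also has same agent, recipient, setting (Dmitri / Priya / in March), with thing = the codex — so the exhaustive reading fails.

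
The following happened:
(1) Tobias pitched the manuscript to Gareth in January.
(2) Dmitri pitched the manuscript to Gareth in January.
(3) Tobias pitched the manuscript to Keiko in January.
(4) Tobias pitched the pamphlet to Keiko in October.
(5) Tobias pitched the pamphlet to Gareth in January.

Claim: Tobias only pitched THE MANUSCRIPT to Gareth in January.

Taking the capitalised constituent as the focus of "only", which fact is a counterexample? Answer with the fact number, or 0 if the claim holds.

The capitals mark "the manuscript" as focus. So "only" rules out other things, with the rest (agent = Tobias, recipient = Gareth, setting = in January) as background.
Fact (5) matches on agent = Tobias, recipient = Gareth, setting = in January, but has thing = the pamphlet instead. That refutes the claim.

5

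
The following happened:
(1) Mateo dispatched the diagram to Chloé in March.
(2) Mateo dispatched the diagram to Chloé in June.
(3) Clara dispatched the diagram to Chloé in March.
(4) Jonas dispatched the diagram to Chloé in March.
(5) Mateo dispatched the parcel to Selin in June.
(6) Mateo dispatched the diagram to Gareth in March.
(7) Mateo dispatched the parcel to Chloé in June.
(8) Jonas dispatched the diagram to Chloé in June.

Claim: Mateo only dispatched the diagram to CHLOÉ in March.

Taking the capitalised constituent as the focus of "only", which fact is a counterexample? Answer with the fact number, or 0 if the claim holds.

Focus (in capitals) is "Chloé" — the recipient. "Only" excludes alternative recipients while holding fixed same agent, thing, setting (Mateo / the diagram / in March).
Fact (6) matches on same agent, thing, setting (Mateo / the diagram / in March), but has recipient = Gareth instead. That refutes the claim.

6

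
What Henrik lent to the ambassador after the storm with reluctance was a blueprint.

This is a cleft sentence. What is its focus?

In a pseudo-cleft "What ... was X", the post-copular constituent X is the focus.
Here the focus is "a blueprint". The backgrounded (presupposed) material includes "Henrik", "to the ambassador", "after the storm" and "with reluctance".

a blueprint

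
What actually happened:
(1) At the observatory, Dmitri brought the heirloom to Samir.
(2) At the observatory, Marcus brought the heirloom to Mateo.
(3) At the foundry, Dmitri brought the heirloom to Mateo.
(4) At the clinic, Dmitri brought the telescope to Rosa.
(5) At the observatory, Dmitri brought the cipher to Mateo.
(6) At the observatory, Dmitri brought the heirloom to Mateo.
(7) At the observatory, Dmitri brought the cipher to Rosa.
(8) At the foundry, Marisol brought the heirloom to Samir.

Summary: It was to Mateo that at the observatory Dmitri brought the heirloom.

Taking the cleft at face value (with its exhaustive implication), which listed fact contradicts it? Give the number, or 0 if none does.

1

Focus of the cleft: "Mateo" (the recipient). Presupposed background: same agent, thing, setting (Dmitri / the heirloom / at the observatory).
The exhaustive reading says no other recipient fits that background.
Fact (1) shares the background but with recipient = Samir; exhaustivity is violated.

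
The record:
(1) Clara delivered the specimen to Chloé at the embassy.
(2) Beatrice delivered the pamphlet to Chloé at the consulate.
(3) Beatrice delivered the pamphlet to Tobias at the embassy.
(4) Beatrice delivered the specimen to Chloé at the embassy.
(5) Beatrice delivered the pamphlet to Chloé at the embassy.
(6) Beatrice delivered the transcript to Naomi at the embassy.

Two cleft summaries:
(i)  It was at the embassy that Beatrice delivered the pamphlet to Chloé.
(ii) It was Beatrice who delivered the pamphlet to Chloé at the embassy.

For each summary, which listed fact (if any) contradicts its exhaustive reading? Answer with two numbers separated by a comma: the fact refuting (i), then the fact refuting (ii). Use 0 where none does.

2, 0

Summary (i) focuses "at the embassy" (the setting); background agent = Beatrice, thing = the pamphlet, recipient = Chloé. Fact (2) matches that background with setting = at the consulate — refutes (i).
Summary (ii) focuses "Beatrice" (the agent); background thing = the pamphlet, recipient = Chloé, setting = at the embassy. No fact matches that background with a different agent, so 0.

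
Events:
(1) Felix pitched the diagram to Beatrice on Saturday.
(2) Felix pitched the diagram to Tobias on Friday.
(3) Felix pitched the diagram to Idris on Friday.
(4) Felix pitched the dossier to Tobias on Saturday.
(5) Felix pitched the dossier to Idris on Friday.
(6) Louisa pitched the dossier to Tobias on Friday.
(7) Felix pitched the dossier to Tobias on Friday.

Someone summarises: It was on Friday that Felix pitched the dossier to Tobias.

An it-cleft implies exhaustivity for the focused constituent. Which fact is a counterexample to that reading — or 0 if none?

Focus of the cleft: "on Friday" (the setting). Presupposed background: Felix as agent and the dossier as thing and Tobias as recipient.
Exhaustivity: on Friday is the only setting satisfying that background.
Fact (4) shares the background but with setting = on Saturday; exhaustivity is violated.

4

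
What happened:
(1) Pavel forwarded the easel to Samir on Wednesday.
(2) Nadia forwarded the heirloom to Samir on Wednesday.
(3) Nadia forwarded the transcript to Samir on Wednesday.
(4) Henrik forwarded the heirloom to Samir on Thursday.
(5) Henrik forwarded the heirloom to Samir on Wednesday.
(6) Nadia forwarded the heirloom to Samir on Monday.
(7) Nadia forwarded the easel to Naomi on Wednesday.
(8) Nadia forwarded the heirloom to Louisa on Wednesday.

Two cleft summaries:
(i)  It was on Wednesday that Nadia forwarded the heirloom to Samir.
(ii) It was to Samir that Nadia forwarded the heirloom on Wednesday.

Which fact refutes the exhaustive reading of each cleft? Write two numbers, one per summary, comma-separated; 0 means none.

Summary (i) focuses "on Wednesday" (the setting); background Nadia as agent and the heirloom as thing and Samir as recipient. Fact (6) matches that background with setting = on Monday — refutes (i).
Summary (ii) focuses "Samir" (the recipient); background Nadia as agent and the heirloom as thing and on Wednesday as setting. Fact (8) matches that background with recipient = Louisa — refutes (ii).

6, 8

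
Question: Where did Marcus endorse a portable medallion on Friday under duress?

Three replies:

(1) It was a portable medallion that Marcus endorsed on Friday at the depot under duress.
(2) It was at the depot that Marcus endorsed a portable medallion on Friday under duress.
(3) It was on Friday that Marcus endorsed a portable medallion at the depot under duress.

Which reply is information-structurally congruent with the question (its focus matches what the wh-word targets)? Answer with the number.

2

The question word "where" targets the location.
Option (1) clefts "a portable medallion" — the direct object, not what was asked.
Option (2) clefts "at the depot" — that matches what the question asks about.
Option (3) clefts "on Friday" — the time, not what was asked.
So the congruent reply is (2).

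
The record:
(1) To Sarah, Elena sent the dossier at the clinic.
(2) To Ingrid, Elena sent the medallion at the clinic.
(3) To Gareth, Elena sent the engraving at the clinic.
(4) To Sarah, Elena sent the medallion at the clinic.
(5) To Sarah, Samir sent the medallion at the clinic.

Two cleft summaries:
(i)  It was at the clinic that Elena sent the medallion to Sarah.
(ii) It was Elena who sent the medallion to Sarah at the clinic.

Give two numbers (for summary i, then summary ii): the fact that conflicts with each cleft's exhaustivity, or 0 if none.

0, 5

Summary (i) focuses "at the clinic" (the setting); background Elena as agent and the medallion as thing and Sarah as recipient. No fact matches that background with a different setting, so 0.
Summary (ii) focuses "Elena" (the agent); background the medallion as thing and Sarah as recipient and at the clinic as setting. Fact (5) matches that background with agent = Samir — refutes (ii).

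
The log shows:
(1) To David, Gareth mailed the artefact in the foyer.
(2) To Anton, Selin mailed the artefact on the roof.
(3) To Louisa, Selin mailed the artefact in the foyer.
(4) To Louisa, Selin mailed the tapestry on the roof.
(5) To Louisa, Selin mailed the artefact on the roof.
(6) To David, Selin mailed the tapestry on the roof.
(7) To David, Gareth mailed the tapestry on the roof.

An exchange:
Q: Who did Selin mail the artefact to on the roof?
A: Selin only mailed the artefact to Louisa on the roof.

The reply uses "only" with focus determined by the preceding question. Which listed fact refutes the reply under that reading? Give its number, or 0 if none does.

The question "Who did ... to ...?" targets the recipient, so in the reply the focus falls on "Louisa".
So "only" ranges over recipients; the rest (agent = Selin, thing = the artefact, setting = on the roof) is presupposed.
Fact (2) shares the background with a different recipient (Anton) — counterexample.
(Fact (3) would refute a reading with focus on the setting — but that is not what the question asks.)

2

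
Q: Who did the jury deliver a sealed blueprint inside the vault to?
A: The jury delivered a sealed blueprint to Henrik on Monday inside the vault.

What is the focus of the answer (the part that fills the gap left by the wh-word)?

to Henrik

The wh-word "who" asks about the recipient.
In the answer, "the jury", "a sealed blueprint" and "inside the vault" are given — repeated from the question.
"on Monday" is also new, but it specifies the time, which is not what the question asks about — so it is not the focus.
The constituent filling the recipient gap is "to Henrik"; that is the focus.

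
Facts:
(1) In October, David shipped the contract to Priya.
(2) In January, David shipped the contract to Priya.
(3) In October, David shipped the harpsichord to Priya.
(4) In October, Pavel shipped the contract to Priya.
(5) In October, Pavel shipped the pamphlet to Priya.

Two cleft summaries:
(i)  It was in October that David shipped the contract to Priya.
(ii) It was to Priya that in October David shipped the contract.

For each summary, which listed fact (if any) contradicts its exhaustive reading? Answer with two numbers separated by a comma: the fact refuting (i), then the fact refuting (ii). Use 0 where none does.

(i): focus "in October". Looking for same agent, thing, recipient (David / the contract / Priya) with some other setting — fact (2) has in January there. Refuted.
(ii): focus "Priya". No fact shares same agent, thing, setting (David / the contract / in October) with a different recipient. 0.

2, 0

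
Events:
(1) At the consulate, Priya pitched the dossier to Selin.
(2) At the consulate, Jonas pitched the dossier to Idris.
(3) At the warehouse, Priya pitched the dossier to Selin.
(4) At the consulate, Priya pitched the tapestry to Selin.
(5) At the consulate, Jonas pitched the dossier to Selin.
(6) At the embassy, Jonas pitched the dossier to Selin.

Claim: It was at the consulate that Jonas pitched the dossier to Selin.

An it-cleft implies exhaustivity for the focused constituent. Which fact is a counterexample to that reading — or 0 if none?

6

Focus of the cleft: "at the consulate" (the setting). Presupposed background: Jonas as agent and the dossier as thing and Selin as recipient.
Exhaustivity: at the consulate is the only setting satisfying that background.
Fact (6) shares the background but with setting = at the embassy; exhaustivity is violated.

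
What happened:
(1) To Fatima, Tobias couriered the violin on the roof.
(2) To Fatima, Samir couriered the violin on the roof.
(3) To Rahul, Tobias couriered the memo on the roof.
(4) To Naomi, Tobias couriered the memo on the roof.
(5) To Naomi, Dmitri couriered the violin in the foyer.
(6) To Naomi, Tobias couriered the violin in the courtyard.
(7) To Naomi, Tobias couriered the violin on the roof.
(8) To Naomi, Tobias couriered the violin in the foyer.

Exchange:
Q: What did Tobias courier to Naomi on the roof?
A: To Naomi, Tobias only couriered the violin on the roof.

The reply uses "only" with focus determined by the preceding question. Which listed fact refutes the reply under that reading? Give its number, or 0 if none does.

Answering "What did ...?" puts focus on the thing — here, "the violin".
"Only" then excludes alternative things while the background — agent = Tobias, recipient = Naomi, setting = on the roof — is held fixed.
Fact (4) shares the background with a different thing (the memo) — counterexample.
(Fact (6) would refute a reading with focus on the setting — but that is not what the question asks.)

4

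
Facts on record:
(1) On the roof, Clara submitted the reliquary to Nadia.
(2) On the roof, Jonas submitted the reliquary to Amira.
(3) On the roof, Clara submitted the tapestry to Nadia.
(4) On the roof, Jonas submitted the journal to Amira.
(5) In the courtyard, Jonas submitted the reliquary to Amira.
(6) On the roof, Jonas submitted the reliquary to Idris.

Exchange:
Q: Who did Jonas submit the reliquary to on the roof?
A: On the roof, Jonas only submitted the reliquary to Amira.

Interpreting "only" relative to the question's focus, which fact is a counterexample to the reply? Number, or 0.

6

The question "Who did ... to ...?" targets the recipient, so in the reply the focus falls on "Amira".
So "only" ranges over recipients; the rest (Jonas as agent and the reliquary as thing and on the roof as setting) is presupposed.
Fact (6) keeps Jonas as agent and the reliquary as thing and on the roof as setting but has recipient = Idris; that refutes the reply.
(Fact (4) would refute a reading with focus on the thing — but that is not what the question asks.)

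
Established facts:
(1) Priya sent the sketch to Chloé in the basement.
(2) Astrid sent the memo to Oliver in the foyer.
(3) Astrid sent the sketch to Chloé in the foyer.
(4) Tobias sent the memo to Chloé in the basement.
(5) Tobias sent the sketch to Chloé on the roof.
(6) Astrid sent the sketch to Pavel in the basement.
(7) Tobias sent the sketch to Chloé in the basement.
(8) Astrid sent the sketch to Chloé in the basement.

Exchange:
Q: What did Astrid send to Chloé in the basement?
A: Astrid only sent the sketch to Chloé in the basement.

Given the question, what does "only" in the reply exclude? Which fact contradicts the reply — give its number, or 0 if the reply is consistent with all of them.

Answering "What did ...?" puts focus on the thing — here, "the sketch".
So "only" ranges over things; the rest (same agent, recipient, setting (Astrid / Chloé / in the basement)) is presupposed.
No listed fact shares that background with another thing. Nothing contradicts the reply.
(Fact (6) would refute a reading with focus on the recipient — but that is not what the question asks.)

0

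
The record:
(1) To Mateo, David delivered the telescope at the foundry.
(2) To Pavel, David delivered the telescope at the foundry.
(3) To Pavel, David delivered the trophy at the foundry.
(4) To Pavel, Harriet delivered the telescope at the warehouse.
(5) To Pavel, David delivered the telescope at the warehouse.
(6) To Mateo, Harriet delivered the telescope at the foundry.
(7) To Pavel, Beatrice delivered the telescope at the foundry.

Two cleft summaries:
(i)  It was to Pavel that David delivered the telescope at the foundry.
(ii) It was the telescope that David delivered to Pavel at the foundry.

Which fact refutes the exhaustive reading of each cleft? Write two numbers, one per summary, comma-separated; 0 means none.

(i): focus "Pavel". Looking for agent = David, thing = the telescope, setting = at the foundry with some other recipient — fact (1) has Mateo there. Refuted.
(ii): focus "the telescope". Looking for agent = David, recipient = Pavel, setting = at the foundry with some other thing — fact (3) has the trophy there. Refuted.

1, 3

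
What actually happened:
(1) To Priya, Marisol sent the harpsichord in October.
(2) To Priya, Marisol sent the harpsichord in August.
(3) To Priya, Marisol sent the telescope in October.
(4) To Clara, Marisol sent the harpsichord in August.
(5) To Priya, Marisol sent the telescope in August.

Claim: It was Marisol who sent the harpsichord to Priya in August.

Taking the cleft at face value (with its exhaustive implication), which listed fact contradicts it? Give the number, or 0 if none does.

The cleft puts "Marisol" in focus and presupposes the open proposition with same thing, recipient, setting (the harpsichord / Priya / in August).
The exhaustive reading says no other agent fits that background.
No listed fact matches the background with a different agent. Exhaustivity holds.

0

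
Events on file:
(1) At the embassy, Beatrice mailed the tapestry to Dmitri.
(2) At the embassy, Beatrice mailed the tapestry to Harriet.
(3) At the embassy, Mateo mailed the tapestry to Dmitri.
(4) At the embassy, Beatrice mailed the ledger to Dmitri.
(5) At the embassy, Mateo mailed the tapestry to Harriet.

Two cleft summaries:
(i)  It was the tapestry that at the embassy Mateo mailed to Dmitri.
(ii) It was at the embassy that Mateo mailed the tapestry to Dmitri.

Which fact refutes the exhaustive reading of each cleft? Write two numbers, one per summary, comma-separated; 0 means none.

(i): focus "the tapestry". No fact shares agent = Mateo, recipient = Dmitri, setting = at the embassy with a different thing. 0.
(ii): focus "at the embassy". No fact shares agent = Mateo, thing = the tapestry, recipient = Dmitri with a different setting. 0.

0, 0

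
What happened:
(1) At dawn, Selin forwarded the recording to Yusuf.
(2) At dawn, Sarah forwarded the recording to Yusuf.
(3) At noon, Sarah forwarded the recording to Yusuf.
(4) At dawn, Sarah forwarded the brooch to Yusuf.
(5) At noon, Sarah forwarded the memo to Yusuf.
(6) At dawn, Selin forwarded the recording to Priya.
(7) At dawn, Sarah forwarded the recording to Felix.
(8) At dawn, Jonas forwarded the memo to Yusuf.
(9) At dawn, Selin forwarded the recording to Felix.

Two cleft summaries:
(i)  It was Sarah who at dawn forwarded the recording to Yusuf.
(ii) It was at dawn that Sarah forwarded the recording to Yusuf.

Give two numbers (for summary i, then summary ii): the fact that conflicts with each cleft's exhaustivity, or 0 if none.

1, 3

Summary (i) focuses "Sarah" (the agent); background thing = the recording, recipient = Yusuf, setting = at dawn. Fact (1) matches that background with agent = Selin — refutes (i).
Summary (ii) focuses "at dawn" (the setting); background agent = Sarah, thing = the recording, recipient = Yusuf. Fact (3) matches that background with setting = at noon — refutes (ii).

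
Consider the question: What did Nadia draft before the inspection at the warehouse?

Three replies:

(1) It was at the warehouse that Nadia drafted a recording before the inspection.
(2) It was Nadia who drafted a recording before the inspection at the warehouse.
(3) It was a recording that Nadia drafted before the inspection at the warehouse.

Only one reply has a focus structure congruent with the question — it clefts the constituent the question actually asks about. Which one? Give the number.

The question word "what" targets the direct object.
Option (1) clefts "at the warehouse" — the location, not what was asked.
Option (2) clefts "Nadia" — the subject (agent), not what was asked.
Option (3) clefts "a recording" — that matches what the question asks about.
So the congruent reply is (3).

3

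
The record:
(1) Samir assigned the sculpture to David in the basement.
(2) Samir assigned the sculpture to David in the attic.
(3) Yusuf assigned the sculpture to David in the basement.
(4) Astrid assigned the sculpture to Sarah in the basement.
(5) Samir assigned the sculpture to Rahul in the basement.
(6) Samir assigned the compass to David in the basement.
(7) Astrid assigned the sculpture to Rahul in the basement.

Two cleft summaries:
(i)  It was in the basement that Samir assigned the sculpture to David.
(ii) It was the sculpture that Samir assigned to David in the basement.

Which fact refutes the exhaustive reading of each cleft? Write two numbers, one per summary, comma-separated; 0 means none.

2, 6

Summary (i) focuses "in the basement" (the setting); background agent = Samir, thing = the sculpture, recipient = David. Fact (2) matches that background with setting = in the attic — refutes (i).
Summary (ii) focuses "the sculpture" (the thing); background agent = Samir, recipient = David, setting = in the basement. Fact (6) matches that background with thing = the compass — refutes (ii).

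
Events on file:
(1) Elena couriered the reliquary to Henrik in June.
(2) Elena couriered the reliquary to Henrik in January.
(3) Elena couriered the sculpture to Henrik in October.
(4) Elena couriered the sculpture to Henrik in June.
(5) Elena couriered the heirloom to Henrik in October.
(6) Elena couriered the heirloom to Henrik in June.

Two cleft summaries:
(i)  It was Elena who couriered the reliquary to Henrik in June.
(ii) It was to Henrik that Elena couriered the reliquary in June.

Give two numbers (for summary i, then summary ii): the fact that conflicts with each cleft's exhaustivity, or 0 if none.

(i): focus "Elena". No fact shares same thing, recipient, setting (the reliquary / Henrik / in June) with a different agent. 0.
(ii): focus "Henrik". No fact shares same agent, thing, setting (Elena / the reliquary / in June) with a different recipient. 0.

0, 0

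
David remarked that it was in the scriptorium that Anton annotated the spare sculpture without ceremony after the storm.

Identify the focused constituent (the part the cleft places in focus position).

In an it-cleft "It was X that/who ...", the clefted constituent X is the focus; the that/who-clause expresses the presupposed open proposition.
Here the focus is "in the scriptorium". The backgrounded (presupposed) material includes "Anton", "the spare sculpture", "without ceremony" and "after the storm".

in the scriptorium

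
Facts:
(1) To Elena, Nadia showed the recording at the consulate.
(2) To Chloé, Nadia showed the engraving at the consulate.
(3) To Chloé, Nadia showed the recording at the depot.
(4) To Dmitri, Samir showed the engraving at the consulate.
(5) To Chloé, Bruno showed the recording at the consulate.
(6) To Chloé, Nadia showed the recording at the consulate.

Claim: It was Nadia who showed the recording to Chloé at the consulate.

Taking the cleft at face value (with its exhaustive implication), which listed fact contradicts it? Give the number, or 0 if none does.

5

Focus of the cleft: "Nadia" (the agent). Presupposed background: the recording as thing and Chloé as recipient and at the consulate as setting.
Exhaustivity: Nadia is the only agent satisfying that background.
Fact (5) shares the background but with agent = Bruno; exhaustivity is violated.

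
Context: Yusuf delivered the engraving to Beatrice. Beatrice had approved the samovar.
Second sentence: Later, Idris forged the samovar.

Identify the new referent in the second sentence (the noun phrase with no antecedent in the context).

Idris

"the samovar" in the second sentence is given — already mentioned in the context.
"Idris" has no antecedent in the context; it is discourse-new.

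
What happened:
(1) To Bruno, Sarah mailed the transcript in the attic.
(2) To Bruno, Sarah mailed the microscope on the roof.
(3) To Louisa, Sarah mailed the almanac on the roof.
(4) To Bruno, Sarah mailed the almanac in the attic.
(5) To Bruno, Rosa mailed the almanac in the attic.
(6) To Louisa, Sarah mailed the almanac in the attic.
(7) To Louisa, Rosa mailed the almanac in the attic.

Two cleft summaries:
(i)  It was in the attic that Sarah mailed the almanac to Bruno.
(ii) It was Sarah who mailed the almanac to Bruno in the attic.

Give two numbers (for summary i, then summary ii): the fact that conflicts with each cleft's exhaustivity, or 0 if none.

Summary (i) focuses "in the attic" (the setting); background same agent, thing, recipient (Sarah / the almanac / Bruno). No fact matches that background with a different setting, so 0.
Summary (ii) focuses "Sarah" (the agent); background same thing, recipient, setting (the almanac / Bruno / in the attic). Fact (5) matches that background with agent = Rosa — refutes (ii).

0, 5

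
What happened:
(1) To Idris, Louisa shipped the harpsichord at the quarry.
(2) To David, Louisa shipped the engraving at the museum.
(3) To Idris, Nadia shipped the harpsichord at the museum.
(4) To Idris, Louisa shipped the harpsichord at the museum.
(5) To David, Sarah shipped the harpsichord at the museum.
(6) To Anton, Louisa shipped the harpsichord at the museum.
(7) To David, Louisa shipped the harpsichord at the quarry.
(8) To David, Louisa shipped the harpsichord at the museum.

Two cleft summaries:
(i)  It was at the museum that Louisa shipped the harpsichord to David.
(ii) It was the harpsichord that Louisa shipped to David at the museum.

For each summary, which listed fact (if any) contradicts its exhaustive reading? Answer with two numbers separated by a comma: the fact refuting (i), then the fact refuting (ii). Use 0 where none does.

7, 2

(i): focus "at the museum". Looking for same agent, thing, recipient (Louisa / the harpsichord / David) with some other setting — fact (7) has at the quarry there. Refuted.
(ii): focus "the harpsichord". Looking for same agent, recipient, setting (Louisa / David / at the museum) with some other thing — fact (2) has the engraving there. Refuted.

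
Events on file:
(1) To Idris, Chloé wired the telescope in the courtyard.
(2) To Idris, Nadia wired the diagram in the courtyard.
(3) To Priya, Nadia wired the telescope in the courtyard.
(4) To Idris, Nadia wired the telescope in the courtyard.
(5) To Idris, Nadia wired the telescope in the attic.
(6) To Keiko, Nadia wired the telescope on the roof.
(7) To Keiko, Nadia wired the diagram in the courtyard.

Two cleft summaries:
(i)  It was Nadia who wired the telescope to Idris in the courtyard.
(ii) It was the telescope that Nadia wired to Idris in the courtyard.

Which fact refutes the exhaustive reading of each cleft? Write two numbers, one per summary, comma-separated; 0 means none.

Summary (i) focuses "Nadia" (the agent); background thing = the telescope, recipient = Idris, setting = in the courtyard. Fact (1) matches that background with agent = Chloé — refutes (i).
Summary (ii) focuses "the telescope" (the thing); background agent = Nadia, recipient = Idris, setting = in the courtyard. Fact (2) matches that background with thing = the diagram — refutes (ii).

1, 2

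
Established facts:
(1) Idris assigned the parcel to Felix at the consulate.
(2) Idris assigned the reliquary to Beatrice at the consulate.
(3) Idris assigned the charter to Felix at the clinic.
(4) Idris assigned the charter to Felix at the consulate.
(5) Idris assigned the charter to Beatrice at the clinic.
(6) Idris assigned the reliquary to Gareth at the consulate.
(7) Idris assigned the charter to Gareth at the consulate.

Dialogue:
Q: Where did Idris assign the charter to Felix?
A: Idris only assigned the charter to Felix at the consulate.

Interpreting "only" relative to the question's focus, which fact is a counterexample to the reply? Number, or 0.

3

The question "Where did ...?" targets the setting, so in the reply the focus falls on "at the consulate".
So "only" ranges over settings; the rest (same agent, thing, recipient (Idris / the charter / Felix)) is presupposed.
Fact (3) shares the background with a different setting (at the clinic) — counterexample.
(Fact (7) would refute a reading with focus on the recipient — but that is not what the question asks.)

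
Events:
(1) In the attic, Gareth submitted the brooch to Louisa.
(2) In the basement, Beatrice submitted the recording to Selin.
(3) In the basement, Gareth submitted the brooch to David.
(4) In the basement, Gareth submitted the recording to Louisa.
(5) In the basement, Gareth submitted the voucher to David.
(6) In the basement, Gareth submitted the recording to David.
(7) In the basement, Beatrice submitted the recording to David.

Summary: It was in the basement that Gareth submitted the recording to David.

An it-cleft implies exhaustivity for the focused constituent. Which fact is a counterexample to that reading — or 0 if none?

0

Focus of the cleft: "in the basement" (the setting). Presupposed background: Gareth as agent and the recording as thing and David as recipient.
The exhaustive reading says no other setting fits that background.
Every other fact differs from the presupposition on some backgrounded slot, so none challenges the exhaustivity.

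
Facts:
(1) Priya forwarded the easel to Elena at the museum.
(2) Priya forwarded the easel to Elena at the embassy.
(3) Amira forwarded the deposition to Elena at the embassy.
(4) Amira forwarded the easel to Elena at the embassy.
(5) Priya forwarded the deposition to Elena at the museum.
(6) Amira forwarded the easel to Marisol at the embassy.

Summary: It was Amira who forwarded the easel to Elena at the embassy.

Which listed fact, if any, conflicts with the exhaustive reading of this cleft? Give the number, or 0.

The cleft puts "Amira" in focus and presupposes the open proposition with same thing, recipient, setting (the easel / Elena / at the embassy).
The exhaustive reading says no other agent fits that background.
But fact (2) also has same thing, recipient, setting (the easel / Elena / at the embassy), with agent = Priya — so the exhaustive reading fails.

2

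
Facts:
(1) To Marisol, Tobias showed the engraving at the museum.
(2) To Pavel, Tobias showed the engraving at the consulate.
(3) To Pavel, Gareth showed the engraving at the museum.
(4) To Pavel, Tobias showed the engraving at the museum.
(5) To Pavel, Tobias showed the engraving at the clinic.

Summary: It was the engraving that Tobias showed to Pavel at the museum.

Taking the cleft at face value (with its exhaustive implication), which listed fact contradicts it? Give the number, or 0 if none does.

0

Focus of the cleft: "the engraving" (the thing). Presupposed background: Tobias as agent and Pavel as recipient and at the museum as setting.
Exhaustivity: the engraving is the only thing satisfying that background.
Every other fact differs from the presupposition on some backgrounded slot, so none challenges the exhaustivity.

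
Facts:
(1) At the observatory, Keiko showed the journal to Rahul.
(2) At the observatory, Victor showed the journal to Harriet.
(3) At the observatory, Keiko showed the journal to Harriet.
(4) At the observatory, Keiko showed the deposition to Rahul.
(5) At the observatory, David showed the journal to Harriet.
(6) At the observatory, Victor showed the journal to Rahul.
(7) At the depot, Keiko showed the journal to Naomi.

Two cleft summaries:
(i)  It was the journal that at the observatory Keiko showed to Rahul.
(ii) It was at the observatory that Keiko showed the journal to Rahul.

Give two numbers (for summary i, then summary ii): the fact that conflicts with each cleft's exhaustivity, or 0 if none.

Summary (i) focuses "the journal" (the thing); background agent = Keiko, recipient = Rahul, setting = at the observatory. Fact (4) matches that background with thing = the deposition — refutes (i).
Summary (ii) focuses "at the observatory" (the setting); background agent = Keiko, thing = the journal, recipient = Rahul. No fact matches that background with a different setting, so 0.

4, 0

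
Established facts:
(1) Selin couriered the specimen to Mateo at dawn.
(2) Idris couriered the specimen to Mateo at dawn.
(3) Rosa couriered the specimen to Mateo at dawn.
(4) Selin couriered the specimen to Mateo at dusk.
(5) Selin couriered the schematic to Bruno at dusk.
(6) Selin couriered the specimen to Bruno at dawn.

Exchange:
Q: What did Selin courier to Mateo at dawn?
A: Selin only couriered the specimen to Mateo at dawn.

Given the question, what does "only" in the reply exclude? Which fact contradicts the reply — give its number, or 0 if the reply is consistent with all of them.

0

The question "What did ...?" targets the thing, so in the reply the focus falls on "the specimen".
So "only" ranges over things; the rest (agent = Selin, recipient = Mateo, setting = at dawn) is presupposed.
No fact keeps agent = Selin, recipient = Mateo, setting = at dawn while changing the thing; every other fact differs on something backgrounded. The reply stands.
(Fact (6) would refute a reading with focus on the recipient — but that is not what the question asks.)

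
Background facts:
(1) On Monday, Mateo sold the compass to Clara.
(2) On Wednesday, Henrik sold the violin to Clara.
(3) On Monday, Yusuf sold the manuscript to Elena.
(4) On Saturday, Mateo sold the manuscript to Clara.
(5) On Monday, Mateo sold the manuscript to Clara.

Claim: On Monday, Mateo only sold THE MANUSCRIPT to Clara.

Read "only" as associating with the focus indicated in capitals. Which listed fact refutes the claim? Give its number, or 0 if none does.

1

The capitals mark "the manuscript" as focus. So "only" rules out other things, with the rest (Mateo as agent and Clara as recipient and on Monday as setting) as background.
Fact (1) matches on Mateo as agent and Clara as recipient and on Monday as setting, but has thing = the compass instead. That refutes the claim.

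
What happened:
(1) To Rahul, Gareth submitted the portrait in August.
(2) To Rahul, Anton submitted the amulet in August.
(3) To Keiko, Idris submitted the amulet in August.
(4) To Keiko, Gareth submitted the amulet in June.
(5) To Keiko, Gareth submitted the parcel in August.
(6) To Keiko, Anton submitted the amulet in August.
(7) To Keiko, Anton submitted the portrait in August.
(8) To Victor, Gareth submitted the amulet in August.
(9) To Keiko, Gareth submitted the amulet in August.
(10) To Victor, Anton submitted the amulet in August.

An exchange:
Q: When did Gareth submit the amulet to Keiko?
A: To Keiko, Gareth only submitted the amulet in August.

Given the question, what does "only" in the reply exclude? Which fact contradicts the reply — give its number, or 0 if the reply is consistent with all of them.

The question "When did ...?" targets the setting, so in the reply the focus falls on "in August".
So "only" ranges over settings; the rest (same agent, thing, recipient (Gareth / the amulet / Keiko)) is presupposed.
Fact (4) shares the background with a different setting (in June) — counterexample.
(Fact (8) would refute a reading with focus on the recipient — but that is not what the question asks.)

4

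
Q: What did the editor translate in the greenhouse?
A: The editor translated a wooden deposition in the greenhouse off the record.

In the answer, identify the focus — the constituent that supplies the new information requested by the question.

a wooden deposition

The wh-word "what" asks about the direct object.
In the answer, "the editor" and "in the greenhouse" are given — repeated from the question.
"off the record" is also new, but it specifies the manner, which is not what the question asks about — so it is not the focus.
The constituent filling the direct object gap is "a wooden deposition"; that is the focus.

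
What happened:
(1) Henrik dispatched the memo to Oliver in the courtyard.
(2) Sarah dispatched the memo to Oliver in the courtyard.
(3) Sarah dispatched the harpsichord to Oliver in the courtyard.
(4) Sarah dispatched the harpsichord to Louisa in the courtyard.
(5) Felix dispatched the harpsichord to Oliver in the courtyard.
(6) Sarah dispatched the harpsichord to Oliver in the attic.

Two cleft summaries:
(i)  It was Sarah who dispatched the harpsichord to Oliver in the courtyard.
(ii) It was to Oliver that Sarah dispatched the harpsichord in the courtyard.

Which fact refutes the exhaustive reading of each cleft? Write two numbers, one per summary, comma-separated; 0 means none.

(i): focus "Sarah". Looking for the harpsichord as thing and Oliver as recipient and in the courtyard as setting with some other agent — fact (5) has Felix there. Refuted.
(ii): focus "Oliver". Looking for Sarah as agent and the harpsichord as thing and in the courtyard as setting with some other recipient — fact (4) has Louisa there. Refuted.

5, 4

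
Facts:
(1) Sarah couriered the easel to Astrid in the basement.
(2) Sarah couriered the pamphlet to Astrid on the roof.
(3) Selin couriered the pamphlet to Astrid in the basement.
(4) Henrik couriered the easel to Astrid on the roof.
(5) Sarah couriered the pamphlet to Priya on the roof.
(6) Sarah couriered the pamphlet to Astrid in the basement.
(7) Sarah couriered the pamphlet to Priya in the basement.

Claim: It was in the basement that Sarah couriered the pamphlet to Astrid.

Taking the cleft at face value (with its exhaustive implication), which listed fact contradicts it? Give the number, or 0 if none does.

Focus of the cleft: "in the basement" (the setting). Presupposed background: agent = Sarah, thing = the pamphlet, recipient = Astrid.
Exhaustivity: in the basement is the only setting satisfying that background.
Fact (2) shares the background but with setting = on the roof; exhaustivity is violated.

2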